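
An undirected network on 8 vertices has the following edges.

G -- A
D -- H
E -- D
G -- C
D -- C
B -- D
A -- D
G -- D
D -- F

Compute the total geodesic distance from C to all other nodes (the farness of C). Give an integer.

12

Distances from C: A:2, B:2, D:1, E:2, F:2, G:1, H:2.
Sum = 2 + 2 + 1 + 2 + 2 + 1 + 2 = 12.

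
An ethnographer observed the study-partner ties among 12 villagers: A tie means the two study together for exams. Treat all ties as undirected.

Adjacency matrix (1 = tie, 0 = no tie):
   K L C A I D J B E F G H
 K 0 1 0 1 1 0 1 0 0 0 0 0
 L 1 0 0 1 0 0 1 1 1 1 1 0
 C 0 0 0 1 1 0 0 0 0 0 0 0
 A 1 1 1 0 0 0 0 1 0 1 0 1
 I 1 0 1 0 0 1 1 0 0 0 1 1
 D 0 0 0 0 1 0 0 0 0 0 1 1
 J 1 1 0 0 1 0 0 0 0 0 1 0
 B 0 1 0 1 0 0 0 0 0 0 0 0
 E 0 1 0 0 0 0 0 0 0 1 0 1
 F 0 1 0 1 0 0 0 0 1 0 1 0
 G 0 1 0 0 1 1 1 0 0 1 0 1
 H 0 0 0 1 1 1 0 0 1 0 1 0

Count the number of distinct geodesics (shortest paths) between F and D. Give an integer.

1

The shortest distance is 2, and the only length-2 path is F–G–D. So there is exactly 1 shortest path.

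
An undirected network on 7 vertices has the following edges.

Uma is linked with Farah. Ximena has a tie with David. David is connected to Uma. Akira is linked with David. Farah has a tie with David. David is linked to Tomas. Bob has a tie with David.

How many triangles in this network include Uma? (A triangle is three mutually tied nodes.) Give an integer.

Uma's neighbors: David and Farah.
Neighbor pairs that are themselves tied: Uma–David–Farah. Each forms one triangle with Uma, for 1 in total.

1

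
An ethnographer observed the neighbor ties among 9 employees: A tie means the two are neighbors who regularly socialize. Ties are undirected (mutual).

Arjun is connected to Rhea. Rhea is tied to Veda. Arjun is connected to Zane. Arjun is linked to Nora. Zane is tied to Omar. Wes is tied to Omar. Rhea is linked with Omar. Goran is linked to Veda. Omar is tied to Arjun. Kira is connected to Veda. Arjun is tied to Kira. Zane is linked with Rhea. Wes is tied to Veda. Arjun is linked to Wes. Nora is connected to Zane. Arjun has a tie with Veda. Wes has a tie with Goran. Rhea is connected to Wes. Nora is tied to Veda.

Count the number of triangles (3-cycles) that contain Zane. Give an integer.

Zane's neighbors: Arjun, Nora, Omar, and Rhea.
Neighbor pairs that are themselves tied: Zane–Arjun–Nora; Zane–Arjun–Omar; Zane–Arjun–Rhea; Zane–Omar–Rhea. Each forms one triangle with Zane, for 4 in total.

4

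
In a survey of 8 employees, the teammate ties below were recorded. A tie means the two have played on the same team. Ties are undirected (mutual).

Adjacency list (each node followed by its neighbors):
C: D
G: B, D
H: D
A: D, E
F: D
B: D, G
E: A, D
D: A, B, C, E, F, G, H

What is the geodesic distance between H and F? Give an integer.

One shortest route is H – D – F, which uses 2 edges, and H and F are not directly tied, so nothing shorter exists. So d(H,F) = 2.

2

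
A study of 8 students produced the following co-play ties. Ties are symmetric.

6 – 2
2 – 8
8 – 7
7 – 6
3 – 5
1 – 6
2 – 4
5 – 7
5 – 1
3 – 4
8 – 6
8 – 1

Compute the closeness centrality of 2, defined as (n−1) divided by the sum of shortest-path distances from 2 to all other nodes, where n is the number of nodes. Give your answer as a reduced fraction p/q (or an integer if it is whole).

Distances from 2: 1:2, 3:2, 4:1, 5:3, 6:1, 7:2, 8:1. Sum = 12.
n = 8, so closeness = 7/12.

7/12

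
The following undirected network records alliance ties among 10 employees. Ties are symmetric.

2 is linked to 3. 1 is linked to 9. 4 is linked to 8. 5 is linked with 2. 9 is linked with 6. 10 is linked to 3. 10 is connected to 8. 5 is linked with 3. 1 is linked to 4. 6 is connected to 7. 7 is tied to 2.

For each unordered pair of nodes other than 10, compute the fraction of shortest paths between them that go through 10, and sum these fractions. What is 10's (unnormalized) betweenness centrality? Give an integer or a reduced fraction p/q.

17/2

Pairs whose geodesics pass through 10 — 3–1: 1; 3–4: 1; 3–8: 1; 5–1: 1/2; 5–4: 1; 5–8: 1; 2–4: 1; 2–8: 1; 7–8: 1.
All other pairs contribute 0.
Summing the contributions gives betweenness(10) = 17/2.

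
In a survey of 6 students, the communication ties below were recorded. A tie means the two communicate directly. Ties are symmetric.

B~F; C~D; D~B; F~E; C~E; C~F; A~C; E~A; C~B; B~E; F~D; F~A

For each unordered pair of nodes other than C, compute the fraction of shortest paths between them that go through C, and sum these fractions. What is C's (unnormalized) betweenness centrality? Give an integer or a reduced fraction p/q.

7/6

Pairs whose geodesics pass through C — E–D: 1/3; D–A: 1/2; A–B: 1/3.
All other pairs contribute 0.
Summing the contributions gives betweenness(C) = 7/6.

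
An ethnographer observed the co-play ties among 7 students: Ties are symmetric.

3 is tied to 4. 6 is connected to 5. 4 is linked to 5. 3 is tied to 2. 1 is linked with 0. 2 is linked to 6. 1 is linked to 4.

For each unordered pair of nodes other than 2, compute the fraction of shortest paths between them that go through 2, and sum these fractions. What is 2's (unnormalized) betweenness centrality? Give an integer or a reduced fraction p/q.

Pairs whose geodesics pass through 2 — 3–6: 1.
All other pairs contribute 0.
Summing the contributions gives betweenness(2) = 1.

1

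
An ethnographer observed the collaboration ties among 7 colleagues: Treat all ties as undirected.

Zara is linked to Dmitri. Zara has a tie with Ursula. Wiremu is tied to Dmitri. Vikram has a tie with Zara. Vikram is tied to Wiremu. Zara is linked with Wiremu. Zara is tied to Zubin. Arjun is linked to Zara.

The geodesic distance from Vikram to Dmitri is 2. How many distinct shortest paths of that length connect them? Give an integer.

The shortest distance is 2. The length-2 paths are: Vikram–Zara–Dmitri; Vikram–Wiremu–Dmitri.
That gives 2 distinct shortest paths.

2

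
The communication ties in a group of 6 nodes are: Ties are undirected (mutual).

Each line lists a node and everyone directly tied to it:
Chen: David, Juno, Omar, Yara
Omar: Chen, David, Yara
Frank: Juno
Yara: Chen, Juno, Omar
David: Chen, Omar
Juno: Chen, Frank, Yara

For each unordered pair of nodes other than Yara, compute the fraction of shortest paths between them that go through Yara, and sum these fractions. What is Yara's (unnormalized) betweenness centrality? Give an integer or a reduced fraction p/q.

1

Pairs whose geodesics pass through Yara — Omar–Frank: 1/2; Omar–Juno: 1/2.
All other pairs contribute 0.
Summing the contributions gives betweenness(Yara) = 1.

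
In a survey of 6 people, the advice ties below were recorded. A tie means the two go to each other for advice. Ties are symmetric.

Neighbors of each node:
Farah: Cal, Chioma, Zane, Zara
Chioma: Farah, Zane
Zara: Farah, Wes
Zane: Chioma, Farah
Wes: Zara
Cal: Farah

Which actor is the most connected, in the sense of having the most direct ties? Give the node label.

Farah

Degrees — Cal:1, Chioma:2, Farah:4, Wes:1, Zane:2, Zara:2.
The maximum is 4, attained only by Farah.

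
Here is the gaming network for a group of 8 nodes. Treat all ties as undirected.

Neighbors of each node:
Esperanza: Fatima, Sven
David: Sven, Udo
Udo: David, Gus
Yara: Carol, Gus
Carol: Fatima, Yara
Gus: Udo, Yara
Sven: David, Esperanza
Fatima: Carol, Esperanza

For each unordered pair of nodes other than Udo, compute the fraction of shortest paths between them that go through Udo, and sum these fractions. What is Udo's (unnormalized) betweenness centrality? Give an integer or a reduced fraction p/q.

Pairs whose geodesics pass through Udo — David–Carol: 1/2; David–Yara: 1; David–Gus: 1; Sven–Yara: 1/2; Sven–Gus: 1; Esperanza–Gus: 1/2.
All other pairs contribute 0.
Summing the contributions gives betweenness(Udo) = 9/2.

9/2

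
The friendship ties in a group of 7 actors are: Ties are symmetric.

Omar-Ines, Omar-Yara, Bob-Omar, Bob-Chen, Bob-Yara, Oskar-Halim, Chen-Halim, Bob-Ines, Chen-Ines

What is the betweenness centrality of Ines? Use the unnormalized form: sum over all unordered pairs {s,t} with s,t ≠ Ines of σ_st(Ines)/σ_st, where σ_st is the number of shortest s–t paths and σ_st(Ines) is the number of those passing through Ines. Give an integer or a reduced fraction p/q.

3/2

Pairs whose geodesics pass through Ines — Omar–Chen: 1/2; Omar–Halim: 1/2; Omar–Oskar: 1/2.
All other pairs contribute 0.
Summing the contributions gives betweenness(Ines) = 3/2.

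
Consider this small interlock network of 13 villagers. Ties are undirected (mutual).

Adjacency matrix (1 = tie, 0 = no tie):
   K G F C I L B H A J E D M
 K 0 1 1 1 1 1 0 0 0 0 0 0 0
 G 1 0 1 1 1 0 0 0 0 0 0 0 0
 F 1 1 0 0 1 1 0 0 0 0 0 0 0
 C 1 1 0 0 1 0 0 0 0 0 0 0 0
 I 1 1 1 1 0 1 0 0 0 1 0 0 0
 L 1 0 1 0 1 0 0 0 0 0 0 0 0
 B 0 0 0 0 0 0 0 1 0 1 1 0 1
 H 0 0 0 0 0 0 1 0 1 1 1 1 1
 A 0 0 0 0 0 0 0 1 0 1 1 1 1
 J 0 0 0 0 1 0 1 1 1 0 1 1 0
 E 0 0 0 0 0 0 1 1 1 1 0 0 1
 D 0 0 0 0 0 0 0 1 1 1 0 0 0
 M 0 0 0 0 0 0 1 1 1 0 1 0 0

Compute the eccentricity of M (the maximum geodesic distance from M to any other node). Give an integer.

4

Distances from M: A:1, B:1, C:4, D:2, E:1, F:4, G:4, H:1, I:3, J:2, K:4, L:4.
The largest is 4 (to K, G, F, C, and L), so the eccentricity of M is 4.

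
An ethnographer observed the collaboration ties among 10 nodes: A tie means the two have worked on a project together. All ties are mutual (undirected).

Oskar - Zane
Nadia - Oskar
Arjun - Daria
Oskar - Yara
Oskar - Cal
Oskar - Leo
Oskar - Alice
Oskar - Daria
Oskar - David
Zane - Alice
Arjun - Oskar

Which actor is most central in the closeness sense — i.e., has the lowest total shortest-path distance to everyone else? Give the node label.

Oskar

Farness (sum of distances to all others) for each node — Alice:16, Arjun:16, Cal:17, Daria:16, David:17, Leo:17, Nadia:17, Oskar:9, Yara:17, Zane:16.
The smallest farness is 9, for Oskar, so Oskar has the highest closeness.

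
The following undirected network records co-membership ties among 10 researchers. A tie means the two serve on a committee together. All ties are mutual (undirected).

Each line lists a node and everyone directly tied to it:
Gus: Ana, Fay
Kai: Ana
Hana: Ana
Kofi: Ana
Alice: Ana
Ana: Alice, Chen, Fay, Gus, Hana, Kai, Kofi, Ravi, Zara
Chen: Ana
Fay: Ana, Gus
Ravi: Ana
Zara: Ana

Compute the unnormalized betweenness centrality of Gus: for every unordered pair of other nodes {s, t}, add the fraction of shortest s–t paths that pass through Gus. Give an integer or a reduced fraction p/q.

No shortest path between any pair of other nodes passes through Gus.
Summing the contributions gives betweenness(Gus) = 0.

0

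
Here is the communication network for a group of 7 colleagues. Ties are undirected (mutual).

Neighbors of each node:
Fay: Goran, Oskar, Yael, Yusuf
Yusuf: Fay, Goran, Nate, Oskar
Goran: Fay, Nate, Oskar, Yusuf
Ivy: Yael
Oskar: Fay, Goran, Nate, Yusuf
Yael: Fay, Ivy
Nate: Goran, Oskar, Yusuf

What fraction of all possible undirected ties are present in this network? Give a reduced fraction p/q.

11/21

There are 11 edges and 7 nodes, so the maximum possible is C(7,2) = 21.
Density = 11/21.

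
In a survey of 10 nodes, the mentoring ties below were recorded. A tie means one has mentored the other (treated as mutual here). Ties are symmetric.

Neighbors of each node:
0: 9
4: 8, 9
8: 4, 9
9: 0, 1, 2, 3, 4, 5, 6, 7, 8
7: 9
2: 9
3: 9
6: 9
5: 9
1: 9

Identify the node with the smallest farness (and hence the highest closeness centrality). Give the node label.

Farness (sum of distances to all others) for each node — 0:17, 1:17, 2:17, 3:17, 4:16, 5:17, 6:17, 7:17, 8:16, 9:9.
The smallest farness is 9, for 9, so 9 has the highest closeness.

9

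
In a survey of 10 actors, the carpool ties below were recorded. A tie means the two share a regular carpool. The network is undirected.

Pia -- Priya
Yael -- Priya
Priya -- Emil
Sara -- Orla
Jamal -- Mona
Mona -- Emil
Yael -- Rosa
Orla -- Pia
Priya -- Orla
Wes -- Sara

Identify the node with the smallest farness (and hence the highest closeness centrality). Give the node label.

Priya

Farness (sum of distances to all others) for each node — Emil:20, Jamal:34, Mona:26, Orla:19, Pia:21, Priya:16, Rosa:30, Sara:25, Wes:33, Yael:22.
The smallest farness is 16, for Priya, so Priya has the highest closeness.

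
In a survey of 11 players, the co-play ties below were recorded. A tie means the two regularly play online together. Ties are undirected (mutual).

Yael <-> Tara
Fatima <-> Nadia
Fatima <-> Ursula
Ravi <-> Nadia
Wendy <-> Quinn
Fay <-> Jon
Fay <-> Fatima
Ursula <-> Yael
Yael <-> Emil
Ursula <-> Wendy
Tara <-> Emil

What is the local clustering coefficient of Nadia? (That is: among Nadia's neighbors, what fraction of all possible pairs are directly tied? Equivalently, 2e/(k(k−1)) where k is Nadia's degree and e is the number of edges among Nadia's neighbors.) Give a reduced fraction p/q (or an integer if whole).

0

Nadia's neighbors: Fatima and Ravi (k = 2).
Possible neighbor pairs: C(2,2) = 1. Edges among them: none → e = 0.
Clustering(Nadia) = 0/1.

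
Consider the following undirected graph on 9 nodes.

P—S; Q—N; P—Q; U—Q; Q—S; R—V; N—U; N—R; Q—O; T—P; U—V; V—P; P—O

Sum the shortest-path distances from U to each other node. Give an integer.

14

Distances from U: N:1, O:2, P:2, Q:1, R:2, S:2, T:3, V:1.
Sum = 1 + 2 + 2 + 1 + 2 + 2 + 3 + 1 = 14.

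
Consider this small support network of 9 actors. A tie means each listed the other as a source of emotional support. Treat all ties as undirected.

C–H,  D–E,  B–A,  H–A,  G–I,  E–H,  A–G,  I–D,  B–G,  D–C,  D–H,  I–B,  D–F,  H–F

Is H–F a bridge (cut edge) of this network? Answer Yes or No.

No

Even without that edge, H still reaches F via H – D – F, so the network stays connected. Not a bridge.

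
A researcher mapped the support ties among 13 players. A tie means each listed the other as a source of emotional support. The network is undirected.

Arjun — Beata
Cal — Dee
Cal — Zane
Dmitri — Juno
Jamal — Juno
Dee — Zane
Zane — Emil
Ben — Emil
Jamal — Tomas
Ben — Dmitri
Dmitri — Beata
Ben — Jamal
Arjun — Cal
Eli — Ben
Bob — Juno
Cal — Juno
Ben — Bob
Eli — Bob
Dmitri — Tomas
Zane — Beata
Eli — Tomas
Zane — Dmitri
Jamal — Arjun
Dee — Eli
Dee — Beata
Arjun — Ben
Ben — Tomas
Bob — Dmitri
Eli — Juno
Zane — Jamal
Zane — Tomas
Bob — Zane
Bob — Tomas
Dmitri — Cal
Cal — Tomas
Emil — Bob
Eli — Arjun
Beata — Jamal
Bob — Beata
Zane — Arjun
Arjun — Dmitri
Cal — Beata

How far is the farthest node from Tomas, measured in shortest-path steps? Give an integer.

Distances from Tomas: Arjun:2, Beata:2, Ben:1, Bob:1, Cal:1, Dee:2, Dmitri:1, Eli:1, Emil:2, Jamal:1, Juno:2, Zane:1.
The largest is 2 (to Arjun, Juno, Dee, Beata, and Emil), so the eccentricity of Tomas is 2.

2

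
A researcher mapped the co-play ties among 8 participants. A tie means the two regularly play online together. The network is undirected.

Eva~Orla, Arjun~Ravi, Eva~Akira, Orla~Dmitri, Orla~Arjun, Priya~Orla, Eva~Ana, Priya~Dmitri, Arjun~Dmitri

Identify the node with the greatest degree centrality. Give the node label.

Orla

Degrees — Akira:1, Ana:1, Arjun:3, Dmitri:3, Eva:3, Orla:4, Priya:2, Ravi:1.
The maximum is 4, attained only by Orla.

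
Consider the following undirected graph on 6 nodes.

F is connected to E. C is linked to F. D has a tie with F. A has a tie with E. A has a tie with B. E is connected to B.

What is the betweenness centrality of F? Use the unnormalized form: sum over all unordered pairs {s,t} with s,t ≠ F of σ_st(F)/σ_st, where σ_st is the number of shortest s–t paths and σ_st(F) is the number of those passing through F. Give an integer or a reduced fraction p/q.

Pairs whose geodesics pass through F — C–D: 1; C–A: 1; C–B: 1; C–E: 1; D–A: 1; D–B: 1; D–E: 1.
All other pairs contribute 0.
Summing the contributions gives betweenness(F) = 7.

7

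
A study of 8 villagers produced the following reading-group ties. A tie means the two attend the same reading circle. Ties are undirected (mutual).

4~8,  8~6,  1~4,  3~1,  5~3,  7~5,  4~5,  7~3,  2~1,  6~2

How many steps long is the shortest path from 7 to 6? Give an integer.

4

One shortest route is 7 – 3 – 1 – 2 – 6, which uses 4 edges, and at distance 3 from 7 we only reach {2, 8}, which does not include 6. So d(7,6) = 4.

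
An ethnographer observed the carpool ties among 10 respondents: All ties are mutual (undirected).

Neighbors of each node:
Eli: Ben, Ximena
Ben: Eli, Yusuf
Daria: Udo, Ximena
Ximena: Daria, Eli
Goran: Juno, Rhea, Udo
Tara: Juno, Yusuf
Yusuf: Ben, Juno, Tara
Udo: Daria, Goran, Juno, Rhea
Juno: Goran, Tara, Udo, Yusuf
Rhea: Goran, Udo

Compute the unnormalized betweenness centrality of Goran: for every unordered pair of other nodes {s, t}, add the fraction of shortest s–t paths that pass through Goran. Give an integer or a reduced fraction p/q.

2

Pairs whose geodesics pass through Goran — Ben–Rhea: 1/2; Yusuf–Rhea: 1/2; Tara–Rhea: 1/2; Juno–Rhea: 1/2.
All other pairs contribute 0.
Summing the contributions gives betweenness(Goran) = 2.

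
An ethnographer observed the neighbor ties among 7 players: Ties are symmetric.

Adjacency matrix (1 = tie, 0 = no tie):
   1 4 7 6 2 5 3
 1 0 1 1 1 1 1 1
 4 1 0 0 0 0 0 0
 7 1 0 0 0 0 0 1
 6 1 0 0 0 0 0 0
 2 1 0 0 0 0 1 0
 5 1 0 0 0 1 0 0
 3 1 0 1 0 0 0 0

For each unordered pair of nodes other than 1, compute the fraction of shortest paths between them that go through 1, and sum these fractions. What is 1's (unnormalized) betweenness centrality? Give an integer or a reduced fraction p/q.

Pairs whose geodesics pass through 1 — 4–7: 1; 4–6: 1; 4–2: 1; 4–5: 1; 4–3: 1; 7–6: 1; 7–2: 1; 7–5: 1; 6–2: 1; 6–5: 1; 6–3: 1; 2–3: 1; 5–3: 1.
All other pairs contribute 0.
Summing the contributions gives betweenness(1) = 13.

13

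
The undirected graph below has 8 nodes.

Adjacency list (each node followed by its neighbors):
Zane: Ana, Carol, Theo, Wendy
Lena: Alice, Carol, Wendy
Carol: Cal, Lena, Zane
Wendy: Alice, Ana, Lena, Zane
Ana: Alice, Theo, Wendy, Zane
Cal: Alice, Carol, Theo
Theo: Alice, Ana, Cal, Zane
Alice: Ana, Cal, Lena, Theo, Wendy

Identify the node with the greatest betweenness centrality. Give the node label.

Unnormalized betweenness of each node: Alice:23/6, Ana:2/3, Cal:1, Carol:3/2, Lena:1, Theo:4/3, Wendy:4/3, Zane:7/3.
Alice has the largest value, 23/6, making it the main broker — the node through which the most shortest paths run.

Alice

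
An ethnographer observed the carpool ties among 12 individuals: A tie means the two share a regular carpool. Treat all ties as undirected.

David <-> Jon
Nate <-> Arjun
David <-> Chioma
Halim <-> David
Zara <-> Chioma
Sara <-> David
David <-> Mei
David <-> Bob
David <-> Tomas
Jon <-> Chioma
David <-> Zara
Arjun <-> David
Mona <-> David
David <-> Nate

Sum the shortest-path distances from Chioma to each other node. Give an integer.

19

Distances from Chioma: Arjun:2, Bob:2, David:1, Halim:2, Jon:1, Mei:2, Mona:2, Nate:2, Sara:2, Tomas:2, Zara:1.
Sum = 2 + 2 + 1 + 2 + 1 + 2 + 2 + 2 + 2 + 2 + 1 = 19.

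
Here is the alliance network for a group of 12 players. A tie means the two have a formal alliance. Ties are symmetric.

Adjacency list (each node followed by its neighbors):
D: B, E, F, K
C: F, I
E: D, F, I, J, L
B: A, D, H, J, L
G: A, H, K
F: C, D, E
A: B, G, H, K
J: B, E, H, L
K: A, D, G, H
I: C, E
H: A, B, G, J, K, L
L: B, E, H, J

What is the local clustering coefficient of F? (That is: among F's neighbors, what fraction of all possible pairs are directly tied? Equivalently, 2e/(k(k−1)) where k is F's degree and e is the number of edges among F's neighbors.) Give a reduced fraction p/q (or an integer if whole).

F's neighbors: C, D, and E (k = 3).
Possible neighbor pairs: C(3,2) = 3. Edges among them: D–E → e = 1.
Clustering(F) = 1/3.

1/3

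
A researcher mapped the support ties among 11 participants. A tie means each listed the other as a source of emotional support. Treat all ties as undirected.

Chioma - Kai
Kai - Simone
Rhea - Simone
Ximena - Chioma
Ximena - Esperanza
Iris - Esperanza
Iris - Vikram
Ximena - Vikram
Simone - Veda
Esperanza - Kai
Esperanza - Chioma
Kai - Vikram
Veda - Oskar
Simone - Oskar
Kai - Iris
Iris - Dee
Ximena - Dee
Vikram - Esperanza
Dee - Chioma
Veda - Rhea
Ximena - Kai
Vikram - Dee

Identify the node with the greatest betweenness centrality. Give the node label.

Unnormalized betweenness of each node: Chioma:3/2, Dee:5/6, Esperanza:5/6, Iris:3/2, Kai:149/6, Oskar:0, Rhea:0, Simone:43/2, Veda:1/2, Vikram:7/4, Ximena:7/4.
Kai has the largest value, 149/6, making it the main broker — the node through which the most shortest paths run.

Kai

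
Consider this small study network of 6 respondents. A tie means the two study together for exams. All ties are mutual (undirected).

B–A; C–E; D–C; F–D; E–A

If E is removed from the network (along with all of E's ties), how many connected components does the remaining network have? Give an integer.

2

Without E, the remaining ties split the others into: {C, D, F}; {A, B}.
That's 2 separate components.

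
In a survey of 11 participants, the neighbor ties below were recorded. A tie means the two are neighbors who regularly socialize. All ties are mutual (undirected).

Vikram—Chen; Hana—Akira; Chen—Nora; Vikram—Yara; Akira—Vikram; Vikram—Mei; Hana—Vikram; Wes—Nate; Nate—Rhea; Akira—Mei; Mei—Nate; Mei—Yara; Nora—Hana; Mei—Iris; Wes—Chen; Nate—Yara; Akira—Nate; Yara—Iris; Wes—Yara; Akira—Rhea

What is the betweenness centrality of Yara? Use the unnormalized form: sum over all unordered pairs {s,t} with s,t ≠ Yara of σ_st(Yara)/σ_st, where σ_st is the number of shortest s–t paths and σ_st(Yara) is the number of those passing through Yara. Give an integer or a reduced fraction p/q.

Pairs whose geodesics pass through Yara — Iris–Rhea: 1/3; Iris–Chen: 2/3; Iris–Nora: 3/6; Iris–Nate: 1/2; Iris–Wes: 1; Iris–Vikram: 1/2; Iris–Hana: 1/3; Mei–Wes: 1/2; Nate–Vikram: 1/3; Wes–Vikram: 1/2; Wes–Hana: 1/4.
All other pairs contribute 0.
Summing the contributions gives betweenness(Yara) = 65/12.

65/12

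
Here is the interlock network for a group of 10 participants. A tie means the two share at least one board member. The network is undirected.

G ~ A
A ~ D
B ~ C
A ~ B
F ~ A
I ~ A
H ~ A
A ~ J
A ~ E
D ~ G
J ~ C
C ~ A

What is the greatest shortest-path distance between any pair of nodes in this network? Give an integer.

Eccentricity of each node (its greatest distance to any other): A:1, B:2, C:2, D:2, E:2, F:2, G:2, H:2, I:2, J:2.
The maximum eccentricity is 2, realized for instance by the pair J–B via J – A – B. So the diameter is 2.

2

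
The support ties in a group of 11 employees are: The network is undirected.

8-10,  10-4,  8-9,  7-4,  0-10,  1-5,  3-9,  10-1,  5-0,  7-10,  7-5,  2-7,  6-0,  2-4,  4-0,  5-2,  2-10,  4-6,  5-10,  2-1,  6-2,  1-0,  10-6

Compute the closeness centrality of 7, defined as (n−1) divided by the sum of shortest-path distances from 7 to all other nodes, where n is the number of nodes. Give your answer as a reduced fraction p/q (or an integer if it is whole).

Distances from 7: 0:2, 1:2, 2:1, 3:4, 4:1, 5:1, 6:2, 8:2, 9:3, 10:1. Sum = 19.
n = 11, so closeness = 10/19.

10/19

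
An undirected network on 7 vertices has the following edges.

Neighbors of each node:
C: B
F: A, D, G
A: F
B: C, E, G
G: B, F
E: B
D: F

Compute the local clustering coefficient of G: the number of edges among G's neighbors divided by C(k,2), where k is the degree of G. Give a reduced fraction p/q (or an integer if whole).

G's neighbors: B and F (k = 2).
Possible neighbor pairs: C(2,2) = 1. Edges among them: none → e = 0.
Clustering(G) = 0/1.

0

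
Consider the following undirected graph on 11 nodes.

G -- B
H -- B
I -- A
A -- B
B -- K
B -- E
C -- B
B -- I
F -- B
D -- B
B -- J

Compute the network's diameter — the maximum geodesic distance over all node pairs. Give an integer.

Eccentricity of each node (its greatest distance to any other): A:2, B:1, C:2, D:2, E:2, F:2, G:2, H:2, I:2, J:2, K:2.
The maximum eccentricity is 2, realized for instance by the pair J–A via J – B – A. So the diameter is 2.

2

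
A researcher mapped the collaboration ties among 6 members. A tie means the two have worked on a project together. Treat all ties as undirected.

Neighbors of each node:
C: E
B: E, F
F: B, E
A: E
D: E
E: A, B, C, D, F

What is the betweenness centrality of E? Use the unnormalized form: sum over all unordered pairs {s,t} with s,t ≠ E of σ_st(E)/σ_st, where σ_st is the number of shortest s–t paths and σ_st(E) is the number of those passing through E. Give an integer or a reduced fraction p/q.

Pairs whose geodesics pass through E — A–B: 1; A–C: 1; A–D: 1; A–F: 1; B–C: 1; B–D: 1; C–D: 1; C–F: 1; D–F: 1.
All other pairs contribute 0.
Summing the contributions gives betweenness(E) = 9.

9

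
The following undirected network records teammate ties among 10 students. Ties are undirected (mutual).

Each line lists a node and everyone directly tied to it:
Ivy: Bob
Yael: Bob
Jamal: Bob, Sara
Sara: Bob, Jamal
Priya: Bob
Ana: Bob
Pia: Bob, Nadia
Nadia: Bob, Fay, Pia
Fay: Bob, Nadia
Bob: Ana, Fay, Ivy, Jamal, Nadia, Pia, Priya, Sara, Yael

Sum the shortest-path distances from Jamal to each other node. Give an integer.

Distances from Jamal: Ana:2, Bob:1, Fay:2, Ivy:2, Nadia:2, Pia:2, Priya:2, Sara:1, Yael:2.
Sum = 2 + 1 + 2 + 2 + 2 + 2 + 2 + 1 + 2 = 16.

16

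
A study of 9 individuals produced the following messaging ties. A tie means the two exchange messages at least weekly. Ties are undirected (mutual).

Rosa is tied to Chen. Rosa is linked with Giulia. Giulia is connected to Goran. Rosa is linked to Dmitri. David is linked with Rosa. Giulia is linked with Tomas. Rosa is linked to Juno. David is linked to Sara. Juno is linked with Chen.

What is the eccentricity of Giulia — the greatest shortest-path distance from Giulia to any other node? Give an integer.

Distances from Giulia: Chen:2, David:2, Dmitri:2, Goran:1, Juno:2, Rosa:1, Sara:3, Tomas:1.
The largest is 3 (to Sara), so the eccentricity of Giulia is 3.

3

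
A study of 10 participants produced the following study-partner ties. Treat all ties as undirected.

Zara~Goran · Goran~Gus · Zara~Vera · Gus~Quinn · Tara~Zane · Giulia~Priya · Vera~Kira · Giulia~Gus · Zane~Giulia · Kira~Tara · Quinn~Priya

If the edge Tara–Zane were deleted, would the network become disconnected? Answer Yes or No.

No

Even without that edge, Tara still reaches Zane via Tara – Kira – Vera – Zara – Goran – Gus – Giulia – Zane, so the network stays connected. Not a bridge.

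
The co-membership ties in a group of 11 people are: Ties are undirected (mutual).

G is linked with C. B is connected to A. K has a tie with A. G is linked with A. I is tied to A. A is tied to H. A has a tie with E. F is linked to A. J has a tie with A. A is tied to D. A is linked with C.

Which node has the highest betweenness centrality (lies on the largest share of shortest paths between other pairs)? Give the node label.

Unnormalized betweenness of each node: A:44, B:0, C:0, D:0, E:0, F:0, G:0, H:0, I:0, J:0, K:0.
A has the largest value, 44, making it the main broker — the node through which the most shortest paths run.

A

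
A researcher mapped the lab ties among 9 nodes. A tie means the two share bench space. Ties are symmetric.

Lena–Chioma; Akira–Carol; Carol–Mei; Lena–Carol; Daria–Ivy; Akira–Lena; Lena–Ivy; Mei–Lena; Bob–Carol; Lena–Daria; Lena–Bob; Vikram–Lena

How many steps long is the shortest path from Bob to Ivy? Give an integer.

One shortest route is Bob – Lena – Ivy, which uses 2 edges, and Bob and Ivy are not directly tied, so nothing shorter exists. So d(Bob,Ivy) = 2.

2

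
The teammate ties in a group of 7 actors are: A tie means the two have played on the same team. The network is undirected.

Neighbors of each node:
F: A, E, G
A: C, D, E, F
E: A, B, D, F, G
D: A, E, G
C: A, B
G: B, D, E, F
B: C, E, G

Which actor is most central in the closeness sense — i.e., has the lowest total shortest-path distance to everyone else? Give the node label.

E

Farness (sum of distances to all others) for each node — A:8, B:9, C:10, D:9, E:7, F:9, G:8.
The smallest farness is 7, for E, so E has the highest closeness.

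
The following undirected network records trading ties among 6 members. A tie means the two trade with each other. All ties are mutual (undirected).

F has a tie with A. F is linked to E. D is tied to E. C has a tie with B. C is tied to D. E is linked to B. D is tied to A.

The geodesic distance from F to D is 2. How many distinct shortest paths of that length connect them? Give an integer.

2

The shortest distance is 2. The length-2 paths are: F–E–D; F–A–D.
That gives 2 distinct shortest paths.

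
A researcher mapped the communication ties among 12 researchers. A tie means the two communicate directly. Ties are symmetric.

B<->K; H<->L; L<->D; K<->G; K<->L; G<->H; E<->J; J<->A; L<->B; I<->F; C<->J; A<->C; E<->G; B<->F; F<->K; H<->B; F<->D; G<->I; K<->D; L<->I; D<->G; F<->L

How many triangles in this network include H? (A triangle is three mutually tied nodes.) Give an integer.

H's neighbors: B, G, and L.
Neighbor pairs that are themselves tied: H–B–L. Each forms one triangle with H, for 1 in total.

1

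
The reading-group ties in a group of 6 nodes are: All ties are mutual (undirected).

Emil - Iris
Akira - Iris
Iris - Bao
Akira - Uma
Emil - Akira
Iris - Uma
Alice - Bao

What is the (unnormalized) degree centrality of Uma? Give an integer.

Uma is directly tied to Akira and Iris. That is 2 neighbors, so the degree of Uma is 2.

2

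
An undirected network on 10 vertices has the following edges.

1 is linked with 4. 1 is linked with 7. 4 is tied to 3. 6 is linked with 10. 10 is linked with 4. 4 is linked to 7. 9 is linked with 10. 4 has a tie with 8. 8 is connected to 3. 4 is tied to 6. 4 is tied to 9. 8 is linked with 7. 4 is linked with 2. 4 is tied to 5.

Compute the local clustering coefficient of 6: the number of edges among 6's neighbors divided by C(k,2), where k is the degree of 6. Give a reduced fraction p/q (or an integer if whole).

6's neighbors: 4 and 10 (k = 2).
Possible neighbor pairs: C(2,2) = 1. Edges among them: 4–10 → e = 1.
Clustering(6) = 1/1.

1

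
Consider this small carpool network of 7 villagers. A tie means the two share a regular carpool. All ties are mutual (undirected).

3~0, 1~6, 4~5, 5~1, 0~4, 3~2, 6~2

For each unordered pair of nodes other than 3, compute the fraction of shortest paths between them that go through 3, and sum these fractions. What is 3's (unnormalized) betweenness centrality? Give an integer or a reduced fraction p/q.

Pairs whose geodesics pass through 3 — 6–0: 1; 2–0: 1; 2–4: 1.
All other pairs contribute 0.
Summing the contributions gives betweenness(3) = 3.

3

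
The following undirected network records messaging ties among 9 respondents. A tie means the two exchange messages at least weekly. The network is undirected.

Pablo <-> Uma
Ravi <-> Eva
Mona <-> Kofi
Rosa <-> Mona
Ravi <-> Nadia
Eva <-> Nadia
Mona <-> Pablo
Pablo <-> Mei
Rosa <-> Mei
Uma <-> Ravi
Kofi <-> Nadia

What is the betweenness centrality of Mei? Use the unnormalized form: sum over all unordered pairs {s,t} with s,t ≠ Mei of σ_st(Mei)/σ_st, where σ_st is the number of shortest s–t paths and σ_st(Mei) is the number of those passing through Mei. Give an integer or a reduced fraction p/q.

Pairs whose geodesics pass through Mei — Pablo–Rosa: 1/2; Rosa–Ravi: 1/3; Rosa–Uma: 1/2.
All other pairs contribute 0.
Summing the contributions gives betweenness(Mei) = 4/3.

4/3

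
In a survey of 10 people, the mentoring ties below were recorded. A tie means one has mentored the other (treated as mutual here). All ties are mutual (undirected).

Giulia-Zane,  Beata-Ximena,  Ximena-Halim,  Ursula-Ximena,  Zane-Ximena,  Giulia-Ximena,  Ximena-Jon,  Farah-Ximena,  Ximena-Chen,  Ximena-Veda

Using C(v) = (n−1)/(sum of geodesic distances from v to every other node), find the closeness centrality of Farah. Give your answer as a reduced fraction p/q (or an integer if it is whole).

Distances from Farah: Beata:2, Chen:2, Giulia:2, Halim:2, Jon:2, Ursula:2, Veda:2, Ximena:1, Zane:2. Sum = 17.
n = 10, so closeness = 9/17.

9/17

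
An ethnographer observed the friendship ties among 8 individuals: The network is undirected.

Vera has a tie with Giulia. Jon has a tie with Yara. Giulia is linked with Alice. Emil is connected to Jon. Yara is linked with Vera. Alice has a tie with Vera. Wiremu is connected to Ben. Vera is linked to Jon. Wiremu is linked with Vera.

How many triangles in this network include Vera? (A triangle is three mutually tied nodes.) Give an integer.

2

Vera's neighbors: Alice, Giulia, Jon, Wiremu, and Yara.
Neighbor pairs that are themselves tied: Vera–Alice–Giulia; Vera–Jon–Yara. Each forms one triangle with Vera, for 2 in total.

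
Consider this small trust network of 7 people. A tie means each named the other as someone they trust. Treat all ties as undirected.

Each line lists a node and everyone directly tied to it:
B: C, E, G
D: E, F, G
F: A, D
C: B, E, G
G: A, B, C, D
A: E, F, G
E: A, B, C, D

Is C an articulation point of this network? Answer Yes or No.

Even without C, every remaining node can still reach every other (the residual graph is connected), so C is not a cut vertex.

No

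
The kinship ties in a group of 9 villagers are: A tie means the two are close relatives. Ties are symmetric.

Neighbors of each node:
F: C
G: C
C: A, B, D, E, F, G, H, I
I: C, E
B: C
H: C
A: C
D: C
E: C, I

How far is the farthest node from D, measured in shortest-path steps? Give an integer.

2

Distances from D: A:2, B:2, C:1, E:2, F:2, G:2, H:2, I:2.
The largest is 2 (to I, H, G, A, F, B, and E), so the eccentricity of D is 2.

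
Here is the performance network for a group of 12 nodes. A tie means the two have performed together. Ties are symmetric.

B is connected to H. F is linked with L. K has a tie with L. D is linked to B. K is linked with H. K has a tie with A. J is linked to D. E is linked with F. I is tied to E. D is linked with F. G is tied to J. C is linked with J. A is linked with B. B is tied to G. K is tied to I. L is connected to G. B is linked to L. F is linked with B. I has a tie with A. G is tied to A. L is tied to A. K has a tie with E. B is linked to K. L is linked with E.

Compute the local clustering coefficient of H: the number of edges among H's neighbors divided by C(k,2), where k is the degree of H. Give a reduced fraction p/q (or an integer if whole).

H's neighbors: B and K (k = 2).
Possible neighbor pairs: C(2,2) = 1. Edges among them: B–K → e = 1.
Clustering(H) = 1/1.

1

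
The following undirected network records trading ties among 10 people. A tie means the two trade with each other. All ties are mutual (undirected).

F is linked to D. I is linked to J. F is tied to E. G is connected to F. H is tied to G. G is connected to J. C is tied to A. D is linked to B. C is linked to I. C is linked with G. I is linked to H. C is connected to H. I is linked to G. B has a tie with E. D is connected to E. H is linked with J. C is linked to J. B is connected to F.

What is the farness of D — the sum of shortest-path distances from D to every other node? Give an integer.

Distances from D: A:4, B:1, C:3, E:1, F:1, G:2, H:3, I:3, J:3.
Sum = 4 + 1 + 3 + 1 + 1 + 2 + 3 + 3 + 3 = 21.

21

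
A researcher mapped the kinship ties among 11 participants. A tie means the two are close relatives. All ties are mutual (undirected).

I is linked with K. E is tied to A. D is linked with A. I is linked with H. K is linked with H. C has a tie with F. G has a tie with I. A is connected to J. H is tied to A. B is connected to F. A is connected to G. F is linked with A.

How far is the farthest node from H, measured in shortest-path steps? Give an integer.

3

Distances from H: A:1, B:3, C:3, D:2, E:2, F:2, G:2, I:1, J:2, K:1.
The largest is 3 (to C and B), so the eccentricity of H is 3.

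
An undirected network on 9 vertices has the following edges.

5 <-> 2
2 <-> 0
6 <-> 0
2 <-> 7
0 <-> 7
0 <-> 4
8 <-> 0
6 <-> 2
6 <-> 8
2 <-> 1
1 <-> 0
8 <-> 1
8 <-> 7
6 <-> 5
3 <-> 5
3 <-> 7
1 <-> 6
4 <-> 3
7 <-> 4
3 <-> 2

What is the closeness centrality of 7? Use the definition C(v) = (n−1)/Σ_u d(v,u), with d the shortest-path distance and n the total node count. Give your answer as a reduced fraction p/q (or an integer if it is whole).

Distances from 7: 0:1, 1:2, 2:1, 3:1, 4:1, 5:2, 6:2, 8:1. Sum = 11.
n = 9, so closeness = 8/11.

8/11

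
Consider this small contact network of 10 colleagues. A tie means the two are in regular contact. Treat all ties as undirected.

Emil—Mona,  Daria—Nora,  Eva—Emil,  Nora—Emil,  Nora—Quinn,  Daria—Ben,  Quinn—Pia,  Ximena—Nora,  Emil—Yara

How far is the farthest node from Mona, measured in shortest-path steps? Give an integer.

Distances from Mona: Ben:4, Daria:3, Emil:1, Eva:2, Nora:2, Pia:4, Quinn:3, Ximena:3, Yara:2.
The largest is 4 (to Pia and Ben), so the eccentricity of Mona is 4.

4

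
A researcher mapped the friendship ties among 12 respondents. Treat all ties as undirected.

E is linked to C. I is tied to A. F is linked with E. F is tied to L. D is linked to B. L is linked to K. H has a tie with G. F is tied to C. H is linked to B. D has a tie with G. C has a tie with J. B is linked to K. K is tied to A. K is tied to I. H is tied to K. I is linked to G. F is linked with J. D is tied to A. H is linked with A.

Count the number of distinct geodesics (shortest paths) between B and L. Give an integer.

1

The shortest distance is 2, and the only length-2 path is B–K–L. So there is exactly 1 shortest path.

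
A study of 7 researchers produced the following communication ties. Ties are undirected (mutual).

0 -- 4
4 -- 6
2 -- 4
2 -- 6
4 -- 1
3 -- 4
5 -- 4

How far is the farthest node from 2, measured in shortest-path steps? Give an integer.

Distances from 2: 0:2, 1:2, 3:2, 4:1, 5:2, 6:1.
The largest is 2 (to 1, 0, 3, and 5), so the eccentricity of 2 is 2.

2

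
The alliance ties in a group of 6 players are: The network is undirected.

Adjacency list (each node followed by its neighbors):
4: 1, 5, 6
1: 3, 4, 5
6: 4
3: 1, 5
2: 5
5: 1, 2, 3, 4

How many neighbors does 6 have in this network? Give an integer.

6 is directly tied to 4. That is 1 neighbor, so the degree of 6 is 1.

1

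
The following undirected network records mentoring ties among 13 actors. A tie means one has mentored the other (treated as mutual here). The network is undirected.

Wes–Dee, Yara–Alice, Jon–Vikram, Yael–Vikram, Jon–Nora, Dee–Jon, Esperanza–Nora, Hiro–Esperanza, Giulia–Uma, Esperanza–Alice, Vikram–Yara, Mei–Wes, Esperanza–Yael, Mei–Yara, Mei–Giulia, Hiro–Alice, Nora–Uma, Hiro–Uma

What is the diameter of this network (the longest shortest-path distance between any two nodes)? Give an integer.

4

Eccentricity of each node (its greatest distance to any other): Alice:4, Dee:4, Esperanza:4, Giulia:4, Hiro:4, Jon:3, Mei:3, Nora:3, Uma:3, Vikram:3, Wes:4, Yael:4, Yara:3.
The maximum eccentricity is 4, realized for instance by the pair Alice–Dee via Alice – Yara – Mei – Wes – Dee. So the diameter is 4.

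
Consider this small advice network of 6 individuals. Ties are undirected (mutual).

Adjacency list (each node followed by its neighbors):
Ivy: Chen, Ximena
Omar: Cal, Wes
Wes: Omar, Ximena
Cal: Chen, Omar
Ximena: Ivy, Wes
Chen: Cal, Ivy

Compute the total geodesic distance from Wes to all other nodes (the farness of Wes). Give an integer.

9

Distances from Wes: Cal:2, Chen:3, Ivy:2, Omar:1, Ximena:1.
Sum = 2 + 3 + 2 + 1 + 1 = 9.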